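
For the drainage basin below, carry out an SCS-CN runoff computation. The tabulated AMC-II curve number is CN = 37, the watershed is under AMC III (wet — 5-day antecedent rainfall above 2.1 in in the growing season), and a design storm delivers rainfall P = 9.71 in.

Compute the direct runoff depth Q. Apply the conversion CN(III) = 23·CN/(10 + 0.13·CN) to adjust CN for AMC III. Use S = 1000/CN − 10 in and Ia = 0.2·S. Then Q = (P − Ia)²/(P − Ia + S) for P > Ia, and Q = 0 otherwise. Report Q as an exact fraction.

Wet (AMC III): CN(III) = 23·37/(10 + 0.13·37) = 851/(1481/100) = 85100/1481 ≈ 57.461
Max retention: S = 1000/(85100/1481) − 10 = 6300/851 in (≈ 7.403 in)
Initial abstraction Ia = S/5 = (6300/851)/5 = 1260/851 ≈ 1.481 in
Excess rainfall: 9.710 − 1.481 = 8.229 in; P > Ia so Q > 0
Runoff Q = (P−Ia)²/(P−Ia+S) = (8.229)²/(8.229+7.403) = 490449503041/113210317100 ≈ 4.332 in

Q = 490449503041/113210317100 in ≈ 4.332 in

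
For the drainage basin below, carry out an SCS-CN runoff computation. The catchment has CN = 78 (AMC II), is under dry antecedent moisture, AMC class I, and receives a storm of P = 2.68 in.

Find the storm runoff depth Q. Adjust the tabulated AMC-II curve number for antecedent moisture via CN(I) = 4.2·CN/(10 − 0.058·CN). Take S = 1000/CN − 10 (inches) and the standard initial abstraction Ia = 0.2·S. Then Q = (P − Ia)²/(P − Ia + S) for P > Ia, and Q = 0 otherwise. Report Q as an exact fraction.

Dry (AMC I): CN(I) = 4.2·78/(10 − 0.058·78) = (1638/5)/(1369/250) = 81900/1369 ≈ 59.825
Max retention: S = 1000/(81900/1369) − 10 = 5500/819 in (≈ 6.716 in)
Initial abstraction Ia = S/5 = (5500/819)/5 = 1100/819 ≈ 1.343 in
Since P=2.680 > Ia=1.343: effective rainfall P−Ia = 27373/20475 in
Q = (27373/20475)²/((27373/20475) + 5500/819) = (749281129/419225625)/(164873/20475) = 749281129/3375774675 in ≈ 0.222 in

Q = 749281129/3375774675 in ≈ 0.222 in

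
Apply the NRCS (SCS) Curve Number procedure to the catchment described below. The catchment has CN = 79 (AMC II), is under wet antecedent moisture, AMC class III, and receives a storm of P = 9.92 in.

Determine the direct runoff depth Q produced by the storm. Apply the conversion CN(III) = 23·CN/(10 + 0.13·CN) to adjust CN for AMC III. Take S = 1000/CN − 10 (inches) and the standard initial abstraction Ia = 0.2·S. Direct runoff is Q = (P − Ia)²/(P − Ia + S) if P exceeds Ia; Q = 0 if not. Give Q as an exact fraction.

Q = 24212761682/2797135225 in ≈ 8.656 in

Adjust CN=79 to AMC III: 23·79/(10 + 0.13·79) → 1817 ÷ (2027/100) = 181700/2027 ≈ 89.640
Max retention: S = 1000/(181700/2027) − 10 = 2100/1817 in (≈ 1.156 in)
Ia = 0.2S: 0.2·1.156 = 0.231 in (exactly 420/1817)
P − Ia = 9.920 − 0.231 = 440116/45425 ≈ 9.689 in (> 0, runoff occurs)
Runoff Q = (P−Ia)²/(P−Ia+S) = (9.689)²/(9.689+1.156) = 24212761682/2797135225 ≈ 8.656 in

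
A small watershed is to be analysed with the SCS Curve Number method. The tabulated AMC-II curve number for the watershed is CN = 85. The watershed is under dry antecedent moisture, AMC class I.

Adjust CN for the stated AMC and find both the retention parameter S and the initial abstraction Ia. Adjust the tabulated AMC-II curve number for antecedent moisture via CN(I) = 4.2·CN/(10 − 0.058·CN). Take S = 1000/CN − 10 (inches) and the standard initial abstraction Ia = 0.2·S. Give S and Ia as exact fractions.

S = 500/119 in ≈ 4.202 in; Ia = 100/119 in ≈ 0.840 in

Dry (AMC I): CN(I) = 4.2·85/(10 − 0.058·85) = 357/(507/100) = 11900/169 ≈ 70.414
Max retention: S = 1000/(11900/169) − 10 = 500/119 in (≈ 4.202 in)
Ia = 0.2·(500/119) = 100/119 in ≈ 0.840 in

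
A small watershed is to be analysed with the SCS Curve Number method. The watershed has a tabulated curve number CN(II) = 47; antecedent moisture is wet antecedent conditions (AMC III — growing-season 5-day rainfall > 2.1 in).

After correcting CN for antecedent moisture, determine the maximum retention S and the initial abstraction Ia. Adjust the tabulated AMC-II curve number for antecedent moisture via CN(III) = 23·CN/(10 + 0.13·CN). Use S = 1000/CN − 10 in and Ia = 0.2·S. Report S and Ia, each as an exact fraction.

Adjust CN=47 to AMC III: 23·47/(10 + 0.13·47) → 1081 ÷ (1611/100) = 108100/1611 ≈ 67.101
Retention S: 1000/CN − 10 with CN=67.101 → S = 5300/1081 ≈ 4.903 in
Ia = 0.2S: 0.2·4.903 = 0.981 in (exactly 1060/1081)

S = 5300/1081 in ≈ 4.903 in; Ia = 1060/1081 in ≈ 0.981 in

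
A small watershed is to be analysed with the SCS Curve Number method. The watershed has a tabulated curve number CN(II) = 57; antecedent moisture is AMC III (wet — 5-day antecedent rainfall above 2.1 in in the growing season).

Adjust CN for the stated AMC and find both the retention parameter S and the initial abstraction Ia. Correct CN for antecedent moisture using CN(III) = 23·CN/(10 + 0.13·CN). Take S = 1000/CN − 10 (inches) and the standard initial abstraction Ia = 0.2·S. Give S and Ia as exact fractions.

S = 4300/1311 in ≈ 3.280 in; Ia = 860/1311 in ≈ 0.656 in

Wet (AMC III): CN(III) = 23·57/(10 + 0.13·57) = 1311/(1741/100) = 131100/1741 ≈ 75.302
Retention S: 1000/CN − 10 with CN=75.302 → S = 4300/1311 ≈ 3.280 in
Initial abstraction Ia = S/5 = (4300/1311)/5 = 860/1311 ≈ 0.656 in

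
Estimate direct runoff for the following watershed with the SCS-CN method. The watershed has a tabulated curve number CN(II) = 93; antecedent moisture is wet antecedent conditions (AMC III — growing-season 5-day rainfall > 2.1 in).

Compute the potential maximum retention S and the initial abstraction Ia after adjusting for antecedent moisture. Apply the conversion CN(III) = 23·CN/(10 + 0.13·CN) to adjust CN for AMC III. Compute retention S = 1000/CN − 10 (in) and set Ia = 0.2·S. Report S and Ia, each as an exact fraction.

S = 700/2139 in ≈ 0.327 in; Ia = 140/2139 in ≈ 0.065 in

Wet (AMC III): CN(III) = 23·93/(10 + 0.13·93) = 2139/(2209/100) = 213900/2209 ≈ 96.831
S = 1000/(213900/2209) − 10 = 700/2139 in ≈ 0.327 in
Initial abstraction Ia = S/5 = (700/2139)/5 = 140/2139 ≈ 0.065 in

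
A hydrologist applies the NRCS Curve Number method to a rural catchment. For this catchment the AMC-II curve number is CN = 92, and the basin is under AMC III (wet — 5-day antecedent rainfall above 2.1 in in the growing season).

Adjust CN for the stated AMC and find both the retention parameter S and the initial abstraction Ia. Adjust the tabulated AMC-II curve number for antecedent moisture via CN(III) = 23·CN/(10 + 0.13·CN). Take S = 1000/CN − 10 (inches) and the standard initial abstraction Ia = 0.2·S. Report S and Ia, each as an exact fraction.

CN(III) from CN(II)=92: (23·92)/(10 + 0.13·92) = 52900/549 ≈ 96.357
Max retention: S = 1000/(52900/549) − 10 = 200/529 in (≈ 0.378 in)
Initial abstraction Ia = S/5 = (200/529)/5 = 40/529 ≈ 0.076 in

S = 200/529 in ≈ 0.378 in; Ia = 40/529 in ≈ 0.076 in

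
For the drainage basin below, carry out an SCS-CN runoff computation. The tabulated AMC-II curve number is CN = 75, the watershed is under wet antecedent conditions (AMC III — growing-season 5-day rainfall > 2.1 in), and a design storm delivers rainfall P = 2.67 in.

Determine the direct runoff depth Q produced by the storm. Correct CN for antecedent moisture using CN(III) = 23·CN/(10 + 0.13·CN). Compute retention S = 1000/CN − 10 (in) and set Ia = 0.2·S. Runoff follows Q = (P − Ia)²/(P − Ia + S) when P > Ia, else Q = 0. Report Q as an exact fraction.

Q = 269714929/182318700 in ≈ 1.479 in

Wet (AMC III): CN(III) = 23·75/(10 + 0.13·75) = 1725/(79/4) = 6900/79 ≈ 87.342
S = 1000/(6900/79) − 10 = 100/69 in ≈ 1.449 in
Ia = 0.2·(100/69) = 20/69 in ≈ 0.290 in
P − Ia = 2.670 − 0.290 = 16423/6900 ≈ 2.380 in (> 0, runoff occurs)
Q = (16423/6900)²/((16423/6900) + 100/69) = (269714929/47610000)/(26423/6900) = 269714929/182318700 in ≈ 1.479 in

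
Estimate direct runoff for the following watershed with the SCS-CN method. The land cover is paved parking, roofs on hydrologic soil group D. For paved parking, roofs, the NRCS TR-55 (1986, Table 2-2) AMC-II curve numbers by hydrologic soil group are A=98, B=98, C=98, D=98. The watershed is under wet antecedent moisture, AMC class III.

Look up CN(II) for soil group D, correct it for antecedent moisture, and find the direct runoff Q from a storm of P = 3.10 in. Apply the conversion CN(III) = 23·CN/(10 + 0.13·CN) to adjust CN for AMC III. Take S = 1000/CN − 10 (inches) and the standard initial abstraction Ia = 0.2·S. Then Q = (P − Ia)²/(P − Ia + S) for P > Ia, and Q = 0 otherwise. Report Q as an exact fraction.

Q = 1206659169/402755990 in ≈ 2.996 in

NRCS table: paved parking, roofs, soil group D → CN(II) = 98
Adjust CN=98 to AMC III: 23·98/(10 + 0.13·98) → 2254 ÷ (1137/50) = 112700/1137 ≈ 99.120
S = 1000/(112700/1137) − 10 = 100/1127 in ≈ 0.089 in
Ia = 0.2S: 0.2·0.089 = 0.018 in (exactly 20/1127)
Since P=3.100 > Ia=0.018: effective rainfall P−Ia = 34737/11270 in
Q: (34737/11270)² ÷ (35737/11270) = 1206659169/402755990 in (≈ 2.996 in)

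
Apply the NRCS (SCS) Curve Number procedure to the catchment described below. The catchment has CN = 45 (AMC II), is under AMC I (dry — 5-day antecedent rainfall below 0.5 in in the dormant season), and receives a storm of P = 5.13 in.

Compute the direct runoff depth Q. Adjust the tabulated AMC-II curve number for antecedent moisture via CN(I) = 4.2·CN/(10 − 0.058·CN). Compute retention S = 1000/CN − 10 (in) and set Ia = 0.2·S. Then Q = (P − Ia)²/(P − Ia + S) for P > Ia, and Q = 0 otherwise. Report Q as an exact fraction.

Q = 0 in ≈ 0.000 in

Adjust CN=45 to AMC I: 4.2·45/(10 − 0.058·45) → 189 ÷ (739/100) = 18900/739 ≈ 25.575
Max retention: S = 1000/(18900/739) − 10 = 5500/189 in (≈ 29.101 in)
Ia = 0.2S: 0.2·29.101 = 5.820 in (exactly 1100/189)
P = 5.130 ≤ Ia = 5.820 in: entire storm abstracted, Q = 0.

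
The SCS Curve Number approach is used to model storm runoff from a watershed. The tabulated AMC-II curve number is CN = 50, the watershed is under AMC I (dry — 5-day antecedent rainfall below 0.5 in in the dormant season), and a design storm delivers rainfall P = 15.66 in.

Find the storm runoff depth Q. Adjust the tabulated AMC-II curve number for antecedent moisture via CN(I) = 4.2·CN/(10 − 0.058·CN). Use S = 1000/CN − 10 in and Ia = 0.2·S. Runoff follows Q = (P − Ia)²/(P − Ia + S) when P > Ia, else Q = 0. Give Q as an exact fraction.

Adjust CN=50 to AMC I: 4.2·50/(10 − 0.058·50) → 210 ÷ (71/10) = 2100/71 ≈ 29.577
Max retention: S = 1000/(2100/71) − 10 = 500/21 in (≈ 23.810 in)
Initial abstraction Ia = S/5 = (500/21)/5 = 100/21 ≈ 4.762 in
Since P=15.660 > Ia=4.762: effective rainfall P−Ia = 11443/1050 in
Runoff Q = (P−Ia)²/(P−Ia+S) = (10.898)²/(10.898+23.810) = 130942249/38265150 ≈ 3.422 in

Q = 130942249/38265150 in ≈ 3.422 in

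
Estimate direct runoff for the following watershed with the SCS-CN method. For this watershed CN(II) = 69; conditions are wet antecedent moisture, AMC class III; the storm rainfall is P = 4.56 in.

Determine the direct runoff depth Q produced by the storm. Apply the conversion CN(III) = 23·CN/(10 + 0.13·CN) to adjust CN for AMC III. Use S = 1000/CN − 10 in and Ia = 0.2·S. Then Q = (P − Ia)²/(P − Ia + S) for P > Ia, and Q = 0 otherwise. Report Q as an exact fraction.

Adjust CN=69 to AMC III: 23·69/(10 + 0.13·69) → 1587 ÷ (1897/100) = 158700/1897 ≈ 83.658
Max retention: S = 1000/(158700/1897) − 10 = 3100/1587 in (≈ 1.953 in)
Ia = 0.2·(3100/1587) = 620/1587 in ≈ 0.391 in
Excess rainfall: 4.560 − 0.391 = 4.169 in; P > Ia so Q > 0
Q = (165418/39675)²/((165418/39675) + 3100/1587) = (27363114724/1574105625)/(242918/39675) = 13681557362/4818885825 in ≈ 2.839 in

Q = 13681557362/4818885825 in ≈ 2.839 in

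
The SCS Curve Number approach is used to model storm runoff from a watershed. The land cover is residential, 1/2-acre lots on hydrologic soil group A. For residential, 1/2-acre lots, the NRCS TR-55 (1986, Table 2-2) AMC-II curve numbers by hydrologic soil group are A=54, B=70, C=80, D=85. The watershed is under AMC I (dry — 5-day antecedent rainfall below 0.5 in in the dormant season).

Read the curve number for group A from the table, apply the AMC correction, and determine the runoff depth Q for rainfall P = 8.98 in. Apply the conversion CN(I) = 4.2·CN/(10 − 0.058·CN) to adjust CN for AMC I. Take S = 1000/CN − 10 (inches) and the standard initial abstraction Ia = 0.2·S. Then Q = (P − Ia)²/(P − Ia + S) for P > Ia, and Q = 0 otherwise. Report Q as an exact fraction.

NRCS table: residential, 1/2-acre lots, soil group A → CN(II) = 54
Dry (AMC I): CN(I) = 4.2·54/(10 − 0.058·54) = (1134/5)/(1717/250) = 56700/1717 ≈ 33.023
S = 1000/(56700/1717) − 10 = 11500/567 in ≈ 20.282 in
Ia = 0.2·(11500/567) = 2300/567 in ≈ 4.056 in
Since P=8.980 > Ia=4.056: effective rainfall P−Ia = 139583/28350 in
Q: (139583/28350)² ÷ (714583/28350) = 19483413889/20258428050 in (≈ 0.962 in)

Q = 19483413889/20258428050 in ≈ 0.962 in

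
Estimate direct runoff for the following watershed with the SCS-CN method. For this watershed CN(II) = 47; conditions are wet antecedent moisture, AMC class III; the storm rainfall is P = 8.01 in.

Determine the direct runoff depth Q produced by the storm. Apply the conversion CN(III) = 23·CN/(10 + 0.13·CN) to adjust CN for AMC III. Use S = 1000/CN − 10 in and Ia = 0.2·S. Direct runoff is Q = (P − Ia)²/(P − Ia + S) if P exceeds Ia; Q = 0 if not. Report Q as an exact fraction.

Wet (AMC III): CN(III) = 23·47/(10 + 0.13·47) = 1081/(1611/100) = 108100/1611 ≈ 67.101
Retention S: 1000/CN − 10 with CN=67.101 → S = 5300/1081 ≈ 4.903 in
Ia = 0.2·(5300/1081) = 1060/1081 in ≈ 0.981 in
Since P=8.010 > Ia=0.981: effective rainfall P−Ia = 759881/108100 in
Q: (759881/108100)² ÷ (1289881/108100) = 577419134161/139436136100 in (≈ 4.141 in)

Q = 577419134161/139436136100 in ≈ 4.141 in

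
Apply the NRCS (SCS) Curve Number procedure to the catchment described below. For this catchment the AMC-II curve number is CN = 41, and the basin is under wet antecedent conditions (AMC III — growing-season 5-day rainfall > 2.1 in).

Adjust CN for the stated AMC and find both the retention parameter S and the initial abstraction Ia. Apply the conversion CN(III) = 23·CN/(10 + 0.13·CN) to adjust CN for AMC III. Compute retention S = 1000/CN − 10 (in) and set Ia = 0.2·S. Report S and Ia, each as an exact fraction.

S = 5900/943 in ≈ 6.257 in; Ia = 1180/943 in ≈ 1.251 in

Wet (AMC III): CN(III) = 23·41/(10 + 0.13·41) = 943/(1533/100) = 94300/1533 ≈ 61.513
Retention S: 1000/CN − 10 with CN=61.513 → S = 5900/943 ≈ 6.257 in
Ia = 0.2S: 0.2·6.257 = 1.251 in (exactly 1180/943)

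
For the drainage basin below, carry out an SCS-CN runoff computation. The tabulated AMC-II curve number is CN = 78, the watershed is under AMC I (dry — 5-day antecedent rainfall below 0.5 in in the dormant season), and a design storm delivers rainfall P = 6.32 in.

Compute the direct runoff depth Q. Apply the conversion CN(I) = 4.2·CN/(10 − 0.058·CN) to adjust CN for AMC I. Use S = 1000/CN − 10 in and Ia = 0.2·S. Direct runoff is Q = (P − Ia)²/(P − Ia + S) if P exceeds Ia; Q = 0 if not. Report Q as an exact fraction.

Q = 5192008802/2450877975 in ≈ 2.118 in

CN(I) from CN(II)=78: (4.2·78)/(10 − 0.058·78) = 81900/1369 ≈ 59.825
S = 1000/(81900/1369) − 10 = 5500/819 in ≈ 6.716 in
Ia = 0.2S: 0.2·6.716 = 1.343 in (exactly 1100/819)
P − Ia = 6.320 − 1.343 = 101902/20475 ≈ 4.977 in (> 0, runoff occurs)
Q: (101902/20475)² ÷ (239402/20475) = 5192008802/2450877975 in (≈ 2.118 in)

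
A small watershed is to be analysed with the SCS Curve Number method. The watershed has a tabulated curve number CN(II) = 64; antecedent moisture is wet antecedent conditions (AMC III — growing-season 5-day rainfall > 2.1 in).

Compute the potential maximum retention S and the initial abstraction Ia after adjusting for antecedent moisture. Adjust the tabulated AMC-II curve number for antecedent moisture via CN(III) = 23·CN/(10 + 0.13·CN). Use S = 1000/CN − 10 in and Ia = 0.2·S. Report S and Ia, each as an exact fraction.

S = 225/92 in ≈ 2.446 in; Ia = 45/92 in ≈ 0.489 in

Wet (AMC III): CN(III) = 23·64/(10 + 0.13·64) = 1472/(458/25) = 18400/229 ≈ 80.349
S = 1000/(18400/229) − 10 = 225/92 in ≈ 2.446 in
Ia = 0.2·(225/92) = 45/92 in ≈ 0.489 in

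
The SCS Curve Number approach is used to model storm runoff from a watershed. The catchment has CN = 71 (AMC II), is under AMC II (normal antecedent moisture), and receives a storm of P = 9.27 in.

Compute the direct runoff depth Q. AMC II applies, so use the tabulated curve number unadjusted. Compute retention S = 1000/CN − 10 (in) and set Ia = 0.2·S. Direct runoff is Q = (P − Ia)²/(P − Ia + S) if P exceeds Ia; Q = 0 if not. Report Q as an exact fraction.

Q = 3602040289/632020700 in ≈ 5.699 in

AMC II — tabulated CN = 71 applies directly.
S = 1000/71 − 10 = 290/71 in ≈ 4.085 in
Ia = 0.2·(290/71) = 58/71 in ≈ 0.817 in
Excess rainfall: 9.270 − 0.817 = 8.453 in; P > Ia so Q > 0
Q: (60017/7100)² ÷ (89017/7100) = 3602040289/632020700 in (≈ 5.699 in)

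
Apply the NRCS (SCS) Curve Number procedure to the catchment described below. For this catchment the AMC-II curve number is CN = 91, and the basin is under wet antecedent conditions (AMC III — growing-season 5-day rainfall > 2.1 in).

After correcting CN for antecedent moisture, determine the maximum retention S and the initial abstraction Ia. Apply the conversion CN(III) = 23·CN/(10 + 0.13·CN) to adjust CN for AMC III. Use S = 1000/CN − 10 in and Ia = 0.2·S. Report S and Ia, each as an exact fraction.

S = 900/2093 in ≈ 0.430 in; Ia = 180/2093 in ≈ 0.086 in

Adjust CN=91 to AMC III: 23·91/(10 + 0.13·91) → 2093 ÷ (2183/100) = 209300/2183 ≈ 95.877
S = 1000/(209300/2183) − 10 = 900/2093 in ≈ 0.430 in
Ia = 0.2·(900/2093) = 180/2093 in ≈ 0.086 in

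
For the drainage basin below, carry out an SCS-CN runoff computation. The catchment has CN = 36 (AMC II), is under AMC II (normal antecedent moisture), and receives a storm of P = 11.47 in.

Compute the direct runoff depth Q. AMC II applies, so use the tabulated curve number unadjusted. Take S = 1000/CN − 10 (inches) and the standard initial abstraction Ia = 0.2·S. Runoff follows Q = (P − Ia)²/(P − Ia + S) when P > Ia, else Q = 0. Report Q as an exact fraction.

AMC II — tabulated CN = 36 applies directly.
S = 1000/36 − 10 = 160/9 in ≈ 17.778 in
Ia = 0.2S: 0.2·17.778 = 3.556 in (exactly 32/9)
P − Ia = 11.470 − 3.556 = 7123/900 ≈ 7.914 in (> 0, runoff occurs)
Runoff Q = (P−Ia)²/(P−Ia+S) = (7.914)²/(7.914+17.778) = 50737129/20810700 ≈ 2.438 in

Q = 50737129/20810700 in ≈ 2.438 in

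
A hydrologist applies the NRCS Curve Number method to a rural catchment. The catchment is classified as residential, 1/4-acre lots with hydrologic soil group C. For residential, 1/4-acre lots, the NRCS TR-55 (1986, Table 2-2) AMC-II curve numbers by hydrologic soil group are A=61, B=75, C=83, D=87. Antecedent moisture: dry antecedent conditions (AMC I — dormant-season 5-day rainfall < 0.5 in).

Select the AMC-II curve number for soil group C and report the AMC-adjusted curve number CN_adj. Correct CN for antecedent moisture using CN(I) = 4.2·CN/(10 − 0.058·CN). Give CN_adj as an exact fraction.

NRCS table: residential, 1/4-acre lots, soil group C → CN(II) = 83
Dry (AMC I): CN(I) = 4.2·83/(10 − 0.058·83) = (1743/5)/(2593/500) = 174300/2593 ≈ 67.219

CN_adj = 174300/2593 ≈ 67.219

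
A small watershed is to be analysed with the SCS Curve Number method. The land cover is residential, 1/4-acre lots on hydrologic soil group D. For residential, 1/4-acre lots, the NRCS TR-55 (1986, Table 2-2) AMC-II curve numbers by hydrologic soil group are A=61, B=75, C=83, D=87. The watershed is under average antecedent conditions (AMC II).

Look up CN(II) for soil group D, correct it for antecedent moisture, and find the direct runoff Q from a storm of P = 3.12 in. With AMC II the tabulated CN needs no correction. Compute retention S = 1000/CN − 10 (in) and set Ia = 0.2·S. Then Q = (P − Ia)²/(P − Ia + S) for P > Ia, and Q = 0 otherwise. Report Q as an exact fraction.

Q = 1448096/785175 in ≈ 1.844 in

NRCS table: residential, 1/4-acre lots, soil group D → CN(II) = 87
Average conditions: CN = 87 (no AMC adjustment).
S = 1000/87 − 10 = 130/87 in ≈ 1.494 in
Ia = 0.2·(130/87) = 26/87 in ≈ 0.299 in
Excess rainfall: 3.120 − 0.299 = 2.821 in; P > Ia so Q > 0
Runoff Q = (P−Ia)²/(P−Ia+S) = (2.821)²/(2.821+1.494) = 1448096/785175 ≈ 1.844 in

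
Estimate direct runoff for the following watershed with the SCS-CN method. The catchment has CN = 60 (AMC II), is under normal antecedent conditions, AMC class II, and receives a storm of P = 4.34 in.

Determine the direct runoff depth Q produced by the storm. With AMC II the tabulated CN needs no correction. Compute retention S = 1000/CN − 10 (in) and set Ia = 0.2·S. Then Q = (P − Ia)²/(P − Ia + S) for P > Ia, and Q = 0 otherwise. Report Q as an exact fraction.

AMC II — tabulated CN = 60 applies directly.
S = 1000/60 − 10 = 20/3 in ≈ 6.667 in
Ia = 0.2S: 0.2·6.667 = 1.333 in (exactly 4/3)
P − Ia = 4.340 − 1.333 = 451/150 ≈ 3.007 in (> 0, runoff occurs)
Runoff Q = (P−Ia)²/(P−Ia+S) = (3.007)²/(3.007+6.667) = 203401/217650 ≈ 0.935 in

Q = 203401/217650 in ≈ 0.935 in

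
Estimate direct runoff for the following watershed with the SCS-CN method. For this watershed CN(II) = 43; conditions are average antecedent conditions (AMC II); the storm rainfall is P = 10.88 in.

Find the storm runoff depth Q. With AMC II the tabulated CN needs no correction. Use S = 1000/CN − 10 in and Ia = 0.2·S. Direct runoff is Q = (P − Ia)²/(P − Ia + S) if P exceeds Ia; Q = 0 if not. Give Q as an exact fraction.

Q = 19562929/6207050 in ≈ 3.152 in

Average conditions: CN = 43 (no AMC adjustment).
Retention S: 1000/CN − 10 with CN=43.000 → S = 570/43 ≈ 13.256 in
Ia = 0.2S: 0.2·13.256 = 2.651 in (exactly 114/43)
Since P=10.880 > Ia=2.651: effective rainfall P−Ia = 8846/1075 in
Q: (8846/1075)² ÷ (23096/1075) = 19562929/6207050 in (≈ 3.152 in)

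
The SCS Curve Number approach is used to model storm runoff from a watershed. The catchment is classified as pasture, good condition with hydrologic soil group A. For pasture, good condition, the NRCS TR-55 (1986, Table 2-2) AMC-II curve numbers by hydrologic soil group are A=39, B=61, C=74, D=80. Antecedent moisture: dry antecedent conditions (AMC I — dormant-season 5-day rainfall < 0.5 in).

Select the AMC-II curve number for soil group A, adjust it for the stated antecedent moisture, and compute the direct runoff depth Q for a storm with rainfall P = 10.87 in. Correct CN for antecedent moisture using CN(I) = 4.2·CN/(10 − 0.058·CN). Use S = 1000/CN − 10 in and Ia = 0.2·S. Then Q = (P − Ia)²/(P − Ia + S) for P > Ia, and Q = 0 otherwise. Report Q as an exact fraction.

NRCS table: pasture, good condition, soil group A → CN(II) = 39
CN(I) from CN(II)=39: (4.2·39)/(10 − 0.058·39) = 81900/3869 ≈ 21.168
S = 1000/(81900/3869) − 10 = 30500/819 in ≈ 37.241 in
Initial abstraction Ia = S/5 = (30500/819)/5 = 6100/819 ≈ 7.448 in
P − Ia = 10.870 − 7.448 = 280253/81900 ≈ 3.422 in (> 0, runoff occurs)
Q = (280253/81900)²/((280253/81900) + 30500/819) = (78541744009/6707610000)/(3330253/81900) = 78541744009/272747720700 in ≈ 0.288 in

Q = 78541744009/272747720700 in ≈ 0.288 in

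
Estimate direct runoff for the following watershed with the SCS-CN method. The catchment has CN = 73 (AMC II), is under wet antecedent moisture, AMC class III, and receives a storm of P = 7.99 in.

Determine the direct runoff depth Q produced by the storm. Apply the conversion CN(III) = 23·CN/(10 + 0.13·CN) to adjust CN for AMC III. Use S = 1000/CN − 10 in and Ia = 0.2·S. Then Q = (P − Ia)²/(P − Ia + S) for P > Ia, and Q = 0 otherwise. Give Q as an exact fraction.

Q = 1657710325441/261507775900 in ≈ 6.339 in

Adjust CN=73 to AMC III: 23·73/(10 + 0.13·73) → 1679 ÷ (1949/100) = 167900/1949 ≈ 86.147
Max retention: S = 1000/(167900/1949) − 10 = 2700/1679 in (≈ 1.608 in)
Ia = 0.2S: 0.2·1.608 = 0.322 in (exactly 540/1679)
Excess rainfall: 7.990 − 0.322 = 7.668 in; P > Ia so Q > 0
Runoff Q = (P−Ia)²/(P−Ia+S) = (7.668)²/(7.668+1.608) = 1657710325441/261507775900 ≈ 6.339 in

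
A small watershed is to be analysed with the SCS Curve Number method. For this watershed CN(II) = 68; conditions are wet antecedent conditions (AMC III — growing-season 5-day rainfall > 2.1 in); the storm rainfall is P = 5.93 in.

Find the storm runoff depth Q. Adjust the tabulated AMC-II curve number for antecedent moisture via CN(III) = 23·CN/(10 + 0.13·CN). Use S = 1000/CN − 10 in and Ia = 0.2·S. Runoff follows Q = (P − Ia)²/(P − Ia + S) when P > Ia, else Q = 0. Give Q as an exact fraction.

Adjust CN=68 to AMC III: 23·68/(10 + 0.13·68) → 1564 ÷ (471/25) = 39100/471 ≈ 83.015
Retention S: 1000/CN − 10 with CN=83.015 → S = 800/391 ≈ 2.046 in
Initial abstraction Ia = S/5 = (800/391)/5 = 160/391 ≈ 0.409 in
Excess rainfall: 5.930 − 0.409 = 5.521 in; P > Ia so Q > 0
Q: (215863/39100)² ÷ (295863/39100) = 46596834769/11568243300 in (≈ 4.028 in)

Q = 46596834769/11568243300 in ≈ 4.028 in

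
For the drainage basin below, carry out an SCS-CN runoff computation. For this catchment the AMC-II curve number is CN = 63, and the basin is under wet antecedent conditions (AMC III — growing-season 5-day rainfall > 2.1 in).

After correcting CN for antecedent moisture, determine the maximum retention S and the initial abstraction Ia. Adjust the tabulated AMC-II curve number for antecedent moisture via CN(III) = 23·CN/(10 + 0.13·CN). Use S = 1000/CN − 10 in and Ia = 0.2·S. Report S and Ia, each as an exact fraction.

S = 3700/1449 in ≈ 2.553 in; Ia = 740/1449 in ≈ 0.511 in

Wet (AMC III): CN(III) = 23·63/(10 + 0.13·63) = 1449/(1819/100) = 144900/1819 ≈ 79.659
Max retention: S = 1000/(144900/1819) − 10 = 3700/1449 in (≈ 2.553 in)
Ia = 0.2S: 0.2·2.553 = 0.511 in (exactly 740/1449)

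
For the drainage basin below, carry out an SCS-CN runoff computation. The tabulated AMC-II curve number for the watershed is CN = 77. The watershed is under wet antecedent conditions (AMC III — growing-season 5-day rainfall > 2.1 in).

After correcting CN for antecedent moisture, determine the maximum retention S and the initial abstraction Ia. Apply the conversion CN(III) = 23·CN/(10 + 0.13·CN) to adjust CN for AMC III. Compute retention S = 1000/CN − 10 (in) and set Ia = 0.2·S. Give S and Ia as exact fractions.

CN(III) from CN(II)=77: (23·77)/(10 + 0.13·77) = 7700/87 ≈ 88.506
S = 1000/(7700/87) − 10 = 100/77 in ≈ 1.299 in
Ia = 0.2S: 0.2·1.299 = 0.260 in (exactly 20/77)

S = 100/77 in ≈ 1.299 in; Ia = 20/77 in ≈ 0.260 in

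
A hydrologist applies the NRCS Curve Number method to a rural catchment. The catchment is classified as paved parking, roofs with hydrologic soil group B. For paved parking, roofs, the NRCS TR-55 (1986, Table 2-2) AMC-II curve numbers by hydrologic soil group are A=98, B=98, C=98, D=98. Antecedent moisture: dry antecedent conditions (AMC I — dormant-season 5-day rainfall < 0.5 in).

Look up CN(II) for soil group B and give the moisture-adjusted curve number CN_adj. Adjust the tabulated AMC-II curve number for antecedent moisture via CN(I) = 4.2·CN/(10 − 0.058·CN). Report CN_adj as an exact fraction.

CN_adj = 102900/1079 ≈ 95.366

NRCS table: paved parking, roofs, soil group B → CN(II) = 98
CN(I) from CN(II)=98: (4.2·98)/(10 − 0.058·98) = 102900/1079 ≈ 95.366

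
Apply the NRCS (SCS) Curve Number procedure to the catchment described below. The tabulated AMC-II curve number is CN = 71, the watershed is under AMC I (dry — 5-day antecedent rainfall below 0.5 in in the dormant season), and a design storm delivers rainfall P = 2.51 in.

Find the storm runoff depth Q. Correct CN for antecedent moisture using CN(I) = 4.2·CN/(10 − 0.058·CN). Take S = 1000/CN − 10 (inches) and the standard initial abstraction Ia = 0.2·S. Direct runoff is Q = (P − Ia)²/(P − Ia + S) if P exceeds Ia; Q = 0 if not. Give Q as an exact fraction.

Q = 7096546081/228755333100 in ≈ 0.031 in

Dry (AMC I): CN(I) = 4.2·71/(10 − 0.058·71) = (1491/5)/(2941/500) = 149100/2941 ≈ 50.697
Max retention: S = 1000/(149100/2941) − 10 = 14500/1491 in (≈ 9.725 in)
Ia = 0.2S: 0.2·9.725 = 1.945 in (exactly 2900/1491)
Excess rainfall: 2.510 − 1.945 = 0.565 in; P > Ia so Q > 0
Q: (84241/149100)² ÷ (1534241/149100) = 7096546081/228755333100 in (≈ 0.031 in)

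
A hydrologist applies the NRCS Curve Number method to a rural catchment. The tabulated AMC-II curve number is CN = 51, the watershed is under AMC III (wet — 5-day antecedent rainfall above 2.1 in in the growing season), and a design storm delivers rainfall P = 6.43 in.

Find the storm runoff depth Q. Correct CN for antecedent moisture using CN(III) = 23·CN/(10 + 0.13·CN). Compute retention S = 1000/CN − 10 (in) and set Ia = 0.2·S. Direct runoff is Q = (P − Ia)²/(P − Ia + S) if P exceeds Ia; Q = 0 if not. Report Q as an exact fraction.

Wet (AMC III): CN(III) = 23·51/(10 + 0.13·51) = 1173/(1663/100) = 117300/1663 ≈ 70.535
S = 1000/(117300/1663) − 10 = 4900/1173 in ≈ 4.177 in
Ia = 0.2S: 0.2·4.177 = 0.835 in (exactly 980/1173)
Excess rainfall: 6.430 − 0.835 = 5.595 in; P > Ia so Q > 0
Runoff Q = (P−Ia)²/(P−Ia+S) = (5.595)²/(5.595+4.177) = 430649625121/134453834700 ≈ 3.203 in

Q = 430649625121/134453834700 in ≈ 3.203 in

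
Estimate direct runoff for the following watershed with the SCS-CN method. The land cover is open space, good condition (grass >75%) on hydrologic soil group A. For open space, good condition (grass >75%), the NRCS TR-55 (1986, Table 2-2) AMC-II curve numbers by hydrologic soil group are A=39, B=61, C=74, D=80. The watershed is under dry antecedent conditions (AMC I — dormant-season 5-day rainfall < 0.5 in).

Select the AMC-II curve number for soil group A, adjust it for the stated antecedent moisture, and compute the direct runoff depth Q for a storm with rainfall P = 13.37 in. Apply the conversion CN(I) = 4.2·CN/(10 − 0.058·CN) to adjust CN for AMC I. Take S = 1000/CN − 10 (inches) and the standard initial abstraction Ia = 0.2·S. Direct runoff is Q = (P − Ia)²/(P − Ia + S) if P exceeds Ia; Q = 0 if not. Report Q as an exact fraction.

NRCS table: open space, good condition (grass >75%), soil group A → CN(II) = 39
Adjust CN=39 to AMC I: 4.2·39/(10 − 0.058·39) → (819/5) ÷ (3869/500) = 81900/3869 ≈ 21.168
Max retention: S = 1000/(81900/3869) − 10 = 30500/819 in (≈ 37.241 in)
Ia = 0.2S: 0.2·37.241 = 7.448 in (exactly 6100/819)
Since P=13.370 > Ia=7.448: effective rainfall P−Ia = 485003/81900 in
Q = (485003/81900)²/((485003/81900) + 30500/819) = (235227910009/6707610000)/(3535003/81900) = 235227910009/289516745700 in ≈ 0.812 in

Q = 235227910009/289516745700 in ≈ 0.812 in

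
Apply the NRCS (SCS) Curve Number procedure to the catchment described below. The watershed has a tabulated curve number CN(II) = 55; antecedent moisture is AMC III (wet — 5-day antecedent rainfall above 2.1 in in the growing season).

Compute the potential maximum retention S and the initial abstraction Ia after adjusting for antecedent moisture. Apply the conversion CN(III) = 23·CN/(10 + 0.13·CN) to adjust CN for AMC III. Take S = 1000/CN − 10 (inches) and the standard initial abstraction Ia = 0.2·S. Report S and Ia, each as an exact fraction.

Adjust CN=55 to AMC III: 23·55/(10 + 0.13·55) → 1265 ÷ (343/20) = 25300/343 ≈ 73.761
Max retention: S = 1000/(25300/343) − 10 = 900/253 in (≈ 3.557 in)
Ia = 0.2S: 0.2·3.557 = 0.711 in (exactly 180/253)

S = 900/253 in ≈ 3.557 in; Ia = 180/253 in ≈ 0.711 in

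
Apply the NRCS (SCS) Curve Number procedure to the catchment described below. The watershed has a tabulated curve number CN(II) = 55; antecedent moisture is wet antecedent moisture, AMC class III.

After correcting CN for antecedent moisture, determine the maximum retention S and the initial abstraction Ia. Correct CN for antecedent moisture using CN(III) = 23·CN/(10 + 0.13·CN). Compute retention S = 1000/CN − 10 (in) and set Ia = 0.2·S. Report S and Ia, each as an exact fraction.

S = 900/253 in ≈ 3.557 in; Ia = 180/253 in ≈ 0.711 in

CN(III) from CN(II)=55: (23·55)/(10 + 0.13·55) = 25300/343 ≈ 73.761
Retention S: 1000/CN − 10 with CN=73.761 → S = 900/253 ≈ 3.557 in
Ia = 0.2·(900/253) = 180/253 in ≈ 0.711 in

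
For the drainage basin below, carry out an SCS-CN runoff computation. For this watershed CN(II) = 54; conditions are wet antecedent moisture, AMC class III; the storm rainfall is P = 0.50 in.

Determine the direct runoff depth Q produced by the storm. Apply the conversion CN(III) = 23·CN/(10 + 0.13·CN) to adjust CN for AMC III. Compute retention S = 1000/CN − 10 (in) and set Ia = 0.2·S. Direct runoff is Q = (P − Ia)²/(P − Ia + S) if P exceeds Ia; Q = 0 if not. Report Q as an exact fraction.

Adjust CN=54 to AMC III: 23·54/(10 + 0.13·54) → 1242 ÷ (851/50) = 2700/37 ≈ 72.973
Max retention: S = 1000/(2700/37) − 10 = 100/27 in (≈ 3.704 in)
Initial abstraction Ia = S/5 = (100/27)/5 = 20/27 ≈ 0.741 in
P = 0.500 ≤ Ia = 0.741 in: entire storm abstracted, Q = 0.

Q = 0 in ≈ 0.000 in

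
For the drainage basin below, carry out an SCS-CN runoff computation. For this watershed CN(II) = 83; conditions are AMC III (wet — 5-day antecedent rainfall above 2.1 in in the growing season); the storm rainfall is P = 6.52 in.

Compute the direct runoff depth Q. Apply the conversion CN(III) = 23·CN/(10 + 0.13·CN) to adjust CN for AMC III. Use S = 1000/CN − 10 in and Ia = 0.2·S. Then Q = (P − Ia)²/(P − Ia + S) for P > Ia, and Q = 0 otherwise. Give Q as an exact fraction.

Wet (AMC III): CN(III) = 23·83/(10 + 0.13·83) = 1909/(2079/100) = 190900/2079 ≈ 91.823
Retention S: 1000/CN − 10 with CN=91.823 → S = 1700/1909 ≈ 0.891 in
Initial abstraction Ia = S/5 = (1700/1909)/5 = 340/1909 ≈ 0.178 in
P − Ia = 6.520 − 0.178 = 302667/47725 ≈ 6.342 in (> 0, runoff occurs)
Q: (302667/47725)² ÷ (345167/47725) = 91607312889/16473095075 in (≈ 5.561 in)

Q = 91607312889/16473095075 in ≈ 5.561 in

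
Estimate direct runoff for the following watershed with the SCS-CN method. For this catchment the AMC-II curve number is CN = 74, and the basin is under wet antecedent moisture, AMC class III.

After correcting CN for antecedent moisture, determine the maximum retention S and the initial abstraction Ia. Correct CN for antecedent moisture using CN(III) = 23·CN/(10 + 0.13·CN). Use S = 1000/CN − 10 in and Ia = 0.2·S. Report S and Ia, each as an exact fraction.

Adjust CN=74 to AMC III: 23·74/(10 + 0.13·74) → 1702 ÷ (981/50) = 85100/981 ≈ 86.748
Max retention: S = 1000/(85100/981) − 10 = 1300/851 in (≈ 1.528 in)
Ia = 0.2S: 0.2·1.528 = 0.306 in (exactly 260/851)

S = 1300/851 in ≈ 1.528 in; Ia = 260/851 in ≈ 0.306 in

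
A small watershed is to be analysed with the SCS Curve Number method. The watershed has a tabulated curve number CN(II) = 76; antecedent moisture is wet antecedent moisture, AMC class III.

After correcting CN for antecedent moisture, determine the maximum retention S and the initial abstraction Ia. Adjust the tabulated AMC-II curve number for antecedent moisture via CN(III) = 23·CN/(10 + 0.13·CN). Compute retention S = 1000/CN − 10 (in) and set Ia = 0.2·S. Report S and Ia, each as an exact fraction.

Adjust CN=76 to AMC III: 23·76/(10 + 0.13·76) → 1748 ÷ (497/25) = 43700/497 ≈ 87.928
Retention S: 1000/CN − 10 with CN=87.928 → S = 600/437 ≈ 1.373 in
Ia = 0.2S: 0.2·1.373 = 0.275 in (exactly 120/437)

S = 600/437 in ≈ 1.373 in; Ia = 120/437 in ≈ 0.275 in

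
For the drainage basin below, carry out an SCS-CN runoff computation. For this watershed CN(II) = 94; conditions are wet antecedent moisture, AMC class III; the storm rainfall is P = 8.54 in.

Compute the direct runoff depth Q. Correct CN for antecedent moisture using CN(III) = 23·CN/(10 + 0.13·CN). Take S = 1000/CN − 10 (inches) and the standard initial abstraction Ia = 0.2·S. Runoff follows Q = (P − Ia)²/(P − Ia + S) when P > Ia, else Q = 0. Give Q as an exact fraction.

Q = 210302036569/25597377350 in ≈ 8.216 in

CN(III) from CN(II)=94: (23·94)/(10 + 0.13·94) = 108100/1111 ≈ 97.300
S = 1000/(108100/1111) − 10 = 300/1081 in ≈ 0.278 in
Initial abstraction Ia = S/5 = (300/1081)/5 = 60/1081 ≈ 0.056 in
Since P=8.540 > Ia=0.056: effective rainfall P−Ia = 458587/54050 in
Q = (458587/54050)²/((458587/54050) + 300/1081) = (210302036569/2921402500)/(473587/54050) = 210302036569/25597377350 in ≈ 8.216 in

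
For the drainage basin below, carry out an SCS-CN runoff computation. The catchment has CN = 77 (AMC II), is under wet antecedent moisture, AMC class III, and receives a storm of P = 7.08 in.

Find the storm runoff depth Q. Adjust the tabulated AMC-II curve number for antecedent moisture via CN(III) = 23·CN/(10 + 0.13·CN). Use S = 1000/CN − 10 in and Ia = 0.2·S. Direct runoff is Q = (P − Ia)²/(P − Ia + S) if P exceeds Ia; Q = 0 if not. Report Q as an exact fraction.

Q = 172370641/30085825 in ≈ 5.729 in

Wet (AMC III): CN(III) = 23·77/(10 + 0.13·77) = 1771/(2001/100) = 7700/87 ≈ 88.506
Retention S: 1000/CN − 10 with CN=88.506 → S = 100/77 ≈ 1.299 in
Initial abstraction Ia = S/5 = (100/77)/5 = 20/77 ≈ 0.260 in
P − Ia = 7.080 − 0.260 = 13129/1925 ≈ 6.820 in (> 0, runoff occurs)
Runoff Q = (P−Ia)²/(P−Ia+S) = (6.820)²/(6.820+1.299) = 172370641/30085825 ≈ 5.729 in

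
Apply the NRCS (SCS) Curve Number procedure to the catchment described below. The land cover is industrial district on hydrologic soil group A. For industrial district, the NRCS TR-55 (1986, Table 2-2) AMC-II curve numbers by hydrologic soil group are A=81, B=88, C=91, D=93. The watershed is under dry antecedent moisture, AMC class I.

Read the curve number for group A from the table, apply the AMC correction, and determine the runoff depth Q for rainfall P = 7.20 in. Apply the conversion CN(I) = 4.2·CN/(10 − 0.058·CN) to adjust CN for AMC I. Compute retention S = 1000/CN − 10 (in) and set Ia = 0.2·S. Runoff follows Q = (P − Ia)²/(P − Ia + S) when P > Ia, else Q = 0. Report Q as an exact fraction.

Q = 669153424/211000545 in ≈ 3.171 in

NRCS table: industrial district, soil group A → CN(II) = 81
Adjust CN=81 to AMC I: 4.2·81/(10 − 0.058·81) → (1701/5) ÷ (2651/500) = 170100/2651 ≈ 64.164
Retention S: 1000/CN − 10 with CN=64.164 → S = 9500/1701 ≈ 5.585 in
Ia = 0.2·(9500/1701) = 1900/1701 in ≈ 1.117 in
Since P=7.200 > Ia=1.117: effective rainfall P−Ia = 51736/8505 in
Q: (51736/8505)² ÷ (99236/8505) = 669153424/211000545 in (≈ 3.171 in)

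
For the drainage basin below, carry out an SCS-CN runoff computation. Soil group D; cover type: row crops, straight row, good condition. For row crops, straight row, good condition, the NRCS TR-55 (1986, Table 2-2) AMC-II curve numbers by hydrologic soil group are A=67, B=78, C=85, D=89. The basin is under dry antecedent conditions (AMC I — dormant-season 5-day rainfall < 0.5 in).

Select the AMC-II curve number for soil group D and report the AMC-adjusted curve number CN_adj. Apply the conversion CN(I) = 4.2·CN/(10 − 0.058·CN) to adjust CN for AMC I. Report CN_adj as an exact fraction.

NRCS table: row crops, straight row, good condition, soil group D → CN(II) = 89
CN(I) from CN(II)=89: (4.2·89)/(10 − 0.058·89) = 186900/2419 ≈ 77.263

CN_adj = 186900/2419 ≈ 77.263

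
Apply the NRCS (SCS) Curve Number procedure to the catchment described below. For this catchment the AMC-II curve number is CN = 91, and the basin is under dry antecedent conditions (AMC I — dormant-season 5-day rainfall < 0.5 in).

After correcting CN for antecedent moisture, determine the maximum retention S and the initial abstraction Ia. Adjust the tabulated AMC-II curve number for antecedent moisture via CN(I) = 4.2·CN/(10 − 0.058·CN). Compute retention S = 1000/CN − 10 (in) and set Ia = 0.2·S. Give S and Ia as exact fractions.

S = 1500/637 in ≈ 2.355 in; Ia = 300/637 in ≈ 0.471 in

CN(I) from CN(II)=91: (4.2·91)/(10 − 0.058·91) = 63700/787 ≈ 80.940
S = 1000/(63700/787) − 10 = 1500/637 in ≈ 2.355 in
Ia = 0.2·(1500/637) = 300/637 in ≈ 0.471 in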